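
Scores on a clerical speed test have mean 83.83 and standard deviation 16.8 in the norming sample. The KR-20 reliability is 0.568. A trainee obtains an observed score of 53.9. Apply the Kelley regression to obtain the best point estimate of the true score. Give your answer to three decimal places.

Weight the observed score by reliability and the mean by (1 − reliability): T̂ = 0.568·53.9 + 0.432·83.83 = 30.6152 + 36.21456 = 66.8298.

66.830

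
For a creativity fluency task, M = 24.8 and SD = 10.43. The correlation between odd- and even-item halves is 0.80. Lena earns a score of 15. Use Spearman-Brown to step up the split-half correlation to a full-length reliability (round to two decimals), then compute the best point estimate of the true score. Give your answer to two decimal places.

16.08

Spearman-Brown: ρ = 2r/(1 + r) = 2(0.80)/(1 + 0.80) = 1.600/1.80 = 0.8889 → 0.89
T̂ = 0.89(15) + 0.11(24.8) = 13.35 + 2.728 = 16.078 → 16.08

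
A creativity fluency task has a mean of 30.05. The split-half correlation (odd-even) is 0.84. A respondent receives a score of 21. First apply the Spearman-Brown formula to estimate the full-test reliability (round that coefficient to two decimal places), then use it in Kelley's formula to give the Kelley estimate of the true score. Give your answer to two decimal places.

21.81

Spearman-Brown: ρ = 2r/(1 + r) = 2(0.84)/(1 + 0.84) = 1.680/1.84 = 0.9130 → 0.91
T̂ = 0.91(21) + 0.09(30.05) = 19.11 + 2.7045 = 21.814 → 21.81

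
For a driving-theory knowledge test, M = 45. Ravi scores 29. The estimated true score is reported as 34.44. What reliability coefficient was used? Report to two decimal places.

T̂ = ρX + (1 − ρ)μ  ⇒  T̂ − μ = ρ(X − μ)
ρ = (T̂ − μ)/(X − μ) = (34.44 − 45) / (29 − 45) = -10.56 / -16.0 = 0.6600

0.66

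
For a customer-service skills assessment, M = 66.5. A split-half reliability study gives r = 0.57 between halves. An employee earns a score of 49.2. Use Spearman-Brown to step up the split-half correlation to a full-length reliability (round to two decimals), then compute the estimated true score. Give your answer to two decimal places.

Spearman-Brown: ρ = 2r/(1 + r) = 2(0.57)/(1 + 0.57) = 1.140/1.57 = 0.7261 → 0.73
T̂ = ρX + (1 − ρ)μ
  = 0.73 × 49.2 + 0.27 × 66.5
  = 35.916 + 17.955
  = 53.871
  ≈ 53.87

53.87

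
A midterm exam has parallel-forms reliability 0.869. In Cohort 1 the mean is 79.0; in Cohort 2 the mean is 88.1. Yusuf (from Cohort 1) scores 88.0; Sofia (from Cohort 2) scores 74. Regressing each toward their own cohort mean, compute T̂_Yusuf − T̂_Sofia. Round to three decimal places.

T̂_Yusuf = 0.869(88.0) + 0.131(79.0) = 86.82100
T̂_Sofia = 0.869(74) + 0.131(88.1) = 75.84710
Difference = 86.82100 − 75.84710 = 10.97390

10.974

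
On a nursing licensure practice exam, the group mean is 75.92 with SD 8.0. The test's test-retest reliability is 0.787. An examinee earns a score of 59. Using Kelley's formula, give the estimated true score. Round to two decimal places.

T̂ = 0.787(59) + 0.213(75.92) = 46.433 + 16.17096 = 62.604 → 62.60

62.60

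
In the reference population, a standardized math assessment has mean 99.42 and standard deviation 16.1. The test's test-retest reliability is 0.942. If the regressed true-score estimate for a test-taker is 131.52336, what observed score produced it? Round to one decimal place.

133.5

T̂ = ρX + (1 − ρ)μ  ⇒  X = (T̂ − (1 − ρ)μ) / ρ
X = (131.52336 − 0.058 × 99.42) / 0.942 = (131.52336 − 5.76636) / 0.942 = 125.75700 / 0.942 = 133.500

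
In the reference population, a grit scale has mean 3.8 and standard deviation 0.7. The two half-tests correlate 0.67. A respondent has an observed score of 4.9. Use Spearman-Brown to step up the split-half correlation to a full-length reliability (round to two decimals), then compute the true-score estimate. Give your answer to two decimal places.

4.68

Spearman-Brown: ρ = 2r/(1 + r) = 2(0.67)/(1 + 0.67) = 1.340/1.67 = 0.8024 → 0.80
T̂ = ρX + (1 − ρ)μ
  = 0.80 × 4.9 + 0.20 × 3.8
  = 3.920 + 0.760
  = 4.680
  ≈ 4.68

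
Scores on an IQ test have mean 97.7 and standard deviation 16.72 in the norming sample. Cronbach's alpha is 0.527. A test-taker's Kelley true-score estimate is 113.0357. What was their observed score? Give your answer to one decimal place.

126.8

T̂ = ρX + (1 − ρ)μ  ⇒  X = (T̂ − (1 − ρ)μ) / ρ
X = (113.0357 − 0.473 × 97.7) / 0.527 = (113.0357 − 46.2121) / 0.527 = 66.8236 / 0.527 = 126.800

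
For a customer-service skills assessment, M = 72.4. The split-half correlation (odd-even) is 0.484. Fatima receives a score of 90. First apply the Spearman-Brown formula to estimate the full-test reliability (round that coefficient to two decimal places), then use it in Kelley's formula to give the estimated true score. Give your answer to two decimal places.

83.84

Spearman-Brown: ρ = 2r/(1 + r) = 2(0.484)/(1 + 0.484) = 0.9680/1.484 = 0.6523 → 0.65
Regress the observed score toward the mean by the unreliability: T̂ = 0.65·90 + 0.35·72.4 = 58.50 + 25.340 = 83.840.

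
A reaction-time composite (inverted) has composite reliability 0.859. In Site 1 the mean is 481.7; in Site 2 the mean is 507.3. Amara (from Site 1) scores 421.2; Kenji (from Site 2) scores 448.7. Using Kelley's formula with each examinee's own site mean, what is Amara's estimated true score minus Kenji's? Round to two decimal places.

-27.23

T̂_Amara = 0.859(421.2) + 0.141(481.7) = 429.7305
T̂_Kenji = 0.859(448.7) + 0.141(507.3) = 456.9626
Difference = 429.7305 − 456.9626 = -27.2321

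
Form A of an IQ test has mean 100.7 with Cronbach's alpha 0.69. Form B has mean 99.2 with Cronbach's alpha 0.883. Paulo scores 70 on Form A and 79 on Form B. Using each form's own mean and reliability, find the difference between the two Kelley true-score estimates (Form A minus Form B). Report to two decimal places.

-1.85

T̂_A = 0.69(70) + 0.31(100.7) = 79.5170
T̂_B = 0.883(79) + 0.117(99.2) = 81.3634
T̂_A − T̂_B = -1.8464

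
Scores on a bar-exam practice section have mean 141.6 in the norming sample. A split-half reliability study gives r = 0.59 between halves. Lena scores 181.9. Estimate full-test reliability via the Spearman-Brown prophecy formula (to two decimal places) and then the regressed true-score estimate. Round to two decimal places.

Spearman-Brown: ρ = 2r/(1 + r) = 2(0.59)/(1 + 0.59) = 1.180/1.59 = 0.7421 → 0.74
Regress the observed score toward the mean by the unreliability: T̂ = 0.74·181.9 + 0.26·141.6 = 134.606 + 36.816 = 171.422.

171.42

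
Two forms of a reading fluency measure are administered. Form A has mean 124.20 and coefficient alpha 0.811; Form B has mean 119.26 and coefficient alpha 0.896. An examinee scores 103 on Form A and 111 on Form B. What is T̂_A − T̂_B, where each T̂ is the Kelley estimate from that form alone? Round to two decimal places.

T̂_A = 0.811(103) + 0.189(124.20) = 107.0068
T̂_B = 0.896(111) + 0.104(119.26) = 111.8590
T̂_A − T̂_B = -4.8522

-4.85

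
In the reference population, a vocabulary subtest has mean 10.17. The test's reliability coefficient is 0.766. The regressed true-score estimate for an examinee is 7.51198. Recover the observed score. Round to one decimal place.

T̂ = ρX + (1 − ρ)μ  ⇒  X = (T̂ − (1 − ρ)μ) / ρ
X = (7.51198 − 0.234 × 10.17) / 0.766 = (7.51198 − 2.37978) / 0.766 = 5.13220 / 0.766 = 6.700

6.7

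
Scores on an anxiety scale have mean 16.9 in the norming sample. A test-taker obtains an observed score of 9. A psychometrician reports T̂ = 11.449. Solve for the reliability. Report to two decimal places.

0.69

T̂ = ρX + (1 − ρ)μ  ⇒  T̂ − μ = ρ(X − μ)
ρ = (T̂ − μ)/(X − μ) = (11.449 − 16.9) / (9 − 16.9) = -5.451 / -7.9 = 0.6900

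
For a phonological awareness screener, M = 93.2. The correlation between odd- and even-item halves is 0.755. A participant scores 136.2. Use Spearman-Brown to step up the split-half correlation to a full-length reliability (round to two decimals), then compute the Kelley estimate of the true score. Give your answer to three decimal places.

130.180

Spearman-Brown: ρ = 2r/(1 + r) = 2(0.755)/(1 + 0.755) = 1.5100/1.755 = 0.8604 → 0.86
T̂ = 0.86(136.2) + 0.14(93.2) = 117.132 + 13.048 = 130.1800 → 130.180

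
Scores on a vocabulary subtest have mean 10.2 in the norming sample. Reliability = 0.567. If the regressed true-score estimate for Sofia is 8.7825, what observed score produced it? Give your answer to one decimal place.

T̂ = ρX + (1 − ρ)μ  ⇒  X = (T̂ − (1 − ρ)μ) / ρ
X = (8.7825 − 0.433 × 10.2) / 0.567 = (8.7825 − 4.4166) / 0.567 = 4.3659 / 0.567 = 7.700

7.7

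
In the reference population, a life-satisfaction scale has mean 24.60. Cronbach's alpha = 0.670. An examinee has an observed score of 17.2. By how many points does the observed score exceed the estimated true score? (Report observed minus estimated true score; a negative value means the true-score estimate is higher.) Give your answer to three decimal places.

-2.442

T̂ = 0.670(17.2) + 0.330(24.60) = 11.5240 + 8.11800 = 19.64200 → 19.6420
X − T̂ = 17.2 − 19.6420 = -2.4420 → -2.442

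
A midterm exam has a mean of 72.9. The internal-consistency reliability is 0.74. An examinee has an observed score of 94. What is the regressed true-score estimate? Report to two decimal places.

88.51

Regress the observed score toward the mean by the unreliability: T̂ = 0.74·94 + 0.26·72.9 = 69.56 + 18.954 = 88.514.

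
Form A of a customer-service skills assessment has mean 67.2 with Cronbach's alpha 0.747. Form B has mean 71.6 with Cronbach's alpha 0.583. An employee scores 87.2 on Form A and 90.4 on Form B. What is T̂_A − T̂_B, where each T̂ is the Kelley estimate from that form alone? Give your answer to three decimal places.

-0.420

T̂_A = 0.747(87.2) + 0.253(67.2) = 82.14000
T̂_B = 0.583(90.4) + 0.417(71.6) = 82.56040
T̂_A − T̂_B = -0.42040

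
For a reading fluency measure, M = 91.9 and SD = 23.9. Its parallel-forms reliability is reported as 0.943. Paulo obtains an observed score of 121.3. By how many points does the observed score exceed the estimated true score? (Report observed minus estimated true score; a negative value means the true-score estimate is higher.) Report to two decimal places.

T̂ = 0.943(121.3) + 0.057(91.9) = 114.3859 + 5.2383 = 119.6242 → 119.624
X − T̂ = 121.3 − 119.624 = 1.676 → 1.68

1.68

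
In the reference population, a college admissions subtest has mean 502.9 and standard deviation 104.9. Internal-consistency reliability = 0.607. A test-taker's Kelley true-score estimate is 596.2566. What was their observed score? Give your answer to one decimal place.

656.7

T̂ = ρX + (1 − ρ)μ  ⇒  X = (T̂ − (1 − ρ)μ) / ρ
X = (596.2566 − 0.393 × 502.9) / 0.607 = (596.2566 − 197.6397) / 0.607 = 398.6169 / 0.607 = 656.700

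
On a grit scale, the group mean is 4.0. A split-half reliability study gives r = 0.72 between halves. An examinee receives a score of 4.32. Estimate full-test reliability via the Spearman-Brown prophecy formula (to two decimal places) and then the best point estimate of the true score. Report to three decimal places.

Spearman-Brown: ρ = 2r/(1 + r) = 2(0.72)/(1 + 0.72) = 1.440/1.72 = 0.8372 → 0.84
T̂ = 0.84(4.32) + 0.16(4.0) = 3.6288 + 0.640 = 4.2688 → 4.269

4.269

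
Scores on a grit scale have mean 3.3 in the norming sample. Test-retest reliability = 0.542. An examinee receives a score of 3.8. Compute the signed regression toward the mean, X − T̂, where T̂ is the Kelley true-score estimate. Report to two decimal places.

0.23

T̂ = ρX + (1 − ρ)μ
  = 0.542 × 3.8 + 0.458 × 3.3
  = 2.0596 + 1.5114
  = 3.5710
  ≈ 3.571
X − T̂ = 3.8 − 3.571 = 0.229 → 0.23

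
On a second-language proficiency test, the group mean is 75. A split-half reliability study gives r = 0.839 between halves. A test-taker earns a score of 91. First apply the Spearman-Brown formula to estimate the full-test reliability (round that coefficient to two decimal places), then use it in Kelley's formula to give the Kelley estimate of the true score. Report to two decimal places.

Spearman-Brown: ρ = 2r/(1 + r) = 2(0.839)/(1 + 0.839) = 1.6780/1.839 = 0.9125 → 0.91
T̂ = 0.91(91) + 0.09(75) = 82.81 + 6.75 = 89.560 → 89.56

89.56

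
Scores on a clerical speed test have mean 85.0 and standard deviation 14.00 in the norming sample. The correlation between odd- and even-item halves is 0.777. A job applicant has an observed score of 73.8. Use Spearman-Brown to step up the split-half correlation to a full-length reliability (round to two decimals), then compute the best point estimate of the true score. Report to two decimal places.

75.26

Spearman-Brown: ρ = 2r/(1 + r) = 2(0.777)/(1 + 0.777) = 1.5540/1.777 = 0.8745 → 0.87
T̂ = ρX + (1 − ρ)μ
  = 0.87 × 73.8 + 0.13 × 85.0
  = 64.206 + 11.050
  = 75.256
  ≈ 75.26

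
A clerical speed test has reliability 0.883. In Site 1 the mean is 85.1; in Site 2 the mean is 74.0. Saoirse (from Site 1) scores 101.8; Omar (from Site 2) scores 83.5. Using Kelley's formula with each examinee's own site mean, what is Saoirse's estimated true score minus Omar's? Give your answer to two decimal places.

17.46

T̂_Saoirse = 0.883(101.8) + 0.117(85.1) = 99.8461
T̂_Omar = 0.883(83.5) + 0.117(74.0) = 82.3885
Difference = 99.8461 − 82.3885 = 17.4576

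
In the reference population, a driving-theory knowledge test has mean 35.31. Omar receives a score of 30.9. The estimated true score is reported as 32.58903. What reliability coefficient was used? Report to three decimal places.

T̂ = ρX + (1 − ρ)μ  ⇒  T̂ − μ = ρ(X − μ)
ρ = (T̂ − μ)/(X − μ) = (32.58903 − 35.31) / (30.9 − 35.31) = -2.72097 / -4.41 = 0.61700

0.617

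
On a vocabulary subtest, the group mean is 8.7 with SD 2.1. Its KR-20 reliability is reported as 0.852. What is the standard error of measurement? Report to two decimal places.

0.81

SEM = SD · √(1 − ρ) = 2.1 × √0.148 = 2.1 × 0.3847 = 0.808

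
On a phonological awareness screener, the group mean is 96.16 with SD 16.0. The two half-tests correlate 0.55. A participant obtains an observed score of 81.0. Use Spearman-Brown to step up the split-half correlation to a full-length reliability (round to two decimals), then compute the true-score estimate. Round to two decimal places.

Spearman-Brown: ρ = 2r/(1 + r) = 2(0.55)/(1 + 0.55) = 1.100/1.55 = 0.7097 → 0.71
T̂ = 0.71(81.0) + 0.29(96.16) = 57.510 + 27.8864 = 85.396 → 85.40

85.40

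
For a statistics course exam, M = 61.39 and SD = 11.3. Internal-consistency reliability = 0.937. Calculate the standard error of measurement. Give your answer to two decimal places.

2.84

SEM = SD · √(1 − ρ) = 11.3 × √0.063 = 11.3 × 0.2510 = 2.836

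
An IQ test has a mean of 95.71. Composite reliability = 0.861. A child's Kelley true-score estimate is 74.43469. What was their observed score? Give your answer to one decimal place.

T̂ = ρX + (1 − ρ)μ  ⇒  X = (T̂ − (1 − ρ)μ) / ρ
X = (74.43469 − 0.139 × 95.71) / 0.861 = (74.43469 − 13.30369) / 0.861 = 61.13100 / 0.861 = 71.000

71.0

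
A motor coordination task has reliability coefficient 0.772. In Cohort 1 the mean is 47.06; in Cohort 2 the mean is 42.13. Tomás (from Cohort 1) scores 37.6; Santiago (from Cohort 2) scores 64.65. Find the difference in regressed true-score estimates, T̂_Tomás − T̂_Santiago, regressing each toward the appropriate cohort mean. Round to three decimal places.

T̂_Tomás = 0.772(37.6) + 0.228(47.06) = 39.75688
T̂_Santiago = 0.772(64.65) + 0.228(42.13) = 59.51544
Difference = 39.75688 − 59.51544 = -19.75856

-19.759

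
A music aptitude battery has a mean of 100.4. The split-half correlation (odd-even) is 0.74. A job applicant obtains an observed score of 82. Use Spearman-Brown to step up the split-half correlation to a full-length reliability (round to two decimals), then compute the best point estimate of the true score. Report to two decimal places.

84.76

Spearman-Brown: ρ = 2r/(1 + r) = 2(0.74)/(1 + 0.74) = 1.480/1.74 = 0.8506 → 0.85
T̂ = ρX + (1 − ρ)μ
  = 0.85 × 82 + 0.15 × 100.4
  = 69.70 + 15.060
  = 84.760
  ≈ 84.76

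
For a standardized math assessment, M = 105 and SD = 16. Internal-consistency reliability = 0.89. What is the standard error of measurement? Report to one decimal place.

5.3

SEM = SD · √(1 − ρ) = 16 × √0.11 = 16 × 0.3317 = 5.307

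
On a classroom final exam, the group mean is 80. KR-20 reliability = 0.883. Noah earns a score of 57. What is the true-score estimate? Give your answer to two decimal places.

T̂ = 0.883(57) + 0.117(80) = 50.331 + 9.360 = 59.691 → 59.69

59.69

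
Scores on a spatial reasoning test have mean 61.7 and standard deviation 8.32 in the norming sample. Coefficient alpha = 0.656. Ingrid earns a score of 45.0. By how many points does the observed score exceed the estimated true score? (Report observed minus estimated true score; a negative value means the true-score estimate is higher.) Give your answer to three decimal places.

Weight the observed score by reliability and the mean by (1 − reliability): T̂ = 0.656·45.0 + 0.344·61.7 = 29.5200 + 21.2248 = 50.74480.
X − T̂ = 45.0 − 50.7448 = -5.7448 → -5.745

-5.745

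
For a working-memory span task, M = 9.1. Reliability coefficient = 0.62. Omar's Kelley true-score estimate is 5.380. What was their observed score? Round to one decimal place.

T̂ = ρX + (1 − ρ)μ  ⇒  X = (T̂ − (1 − ρ)μ) / ρ
X = (5.380 − 0.38 × 9.1) / 0.62 = (5.380 − 3.458) / 0.62 = 1.922 / 0.62 = 3.100

3.1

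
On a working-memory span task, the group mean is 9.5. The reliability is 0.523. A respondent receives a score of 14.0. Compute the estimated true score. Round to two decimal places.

11.85

Kelley's formula gives T̂ = 0.523·14.0 + 0.477·9.5 = 7.3220 + 4.5315 = 11.854.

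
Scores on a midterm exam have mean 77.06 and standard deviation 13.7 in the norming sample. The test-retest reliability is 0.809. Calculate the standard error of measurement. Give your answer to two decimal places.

5.99

SEM = SD · √(1 − ρ) = 13.7 × √0.191 = 13.7 × 0.4370 = 5.987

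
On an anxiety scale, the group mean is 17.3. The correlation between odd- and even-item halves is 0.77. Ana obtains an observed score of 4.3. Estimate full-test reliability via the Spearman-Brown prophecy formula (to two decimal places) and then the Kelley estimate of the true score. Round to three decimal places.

5.990

Spearman-Brown: ρ = 2r/(1 + r) = 2(0.77)/(1 + 0.77) = 1.540/1.77 = 0.8701 → 0.87
T̂ = ρX + (1 − ρ)μ
  = 0.87 × 4.3 + 0.13 × 17.3
  = 3.741 + 2.249
  = 5.9900
  ≈ 5.990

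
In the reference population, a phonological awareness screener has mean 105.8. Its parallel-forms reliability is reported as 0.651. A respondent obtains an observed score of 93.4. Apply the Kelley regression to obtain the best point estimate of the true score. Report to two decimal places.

T̂ = 0.651(93.4) + 0.349(105.8) = 60.8034 + 36.9242 = 97.728 → 97.73

97.73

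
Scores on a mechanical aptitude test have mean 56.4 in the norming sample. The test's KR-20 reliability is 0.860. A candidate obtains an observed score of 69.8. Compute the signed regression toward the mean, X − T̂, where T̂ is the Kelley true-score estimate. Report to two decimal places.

T̂ = ρX + (1 − ρ)μ
  = 0.860 × 69.8 + 0.140 × 56.4
  = 60.0280 + 7.8960
  = 67.9240
  ≈ 67.924
X − T̂ = 69.8 − 67.924 = 1.876 → 1.88

1.88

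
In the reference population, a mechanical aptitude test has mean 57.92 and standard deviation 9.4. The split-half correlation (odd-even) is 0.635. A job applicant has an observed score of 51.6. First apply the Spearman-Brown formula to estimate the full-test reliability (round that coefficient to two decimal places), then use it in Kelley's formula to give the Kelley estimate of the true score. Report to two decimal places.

Spearman-Brown: ρ = 2r/(1 + r) = 2(0.635)/(1 + 0.635) = 1.2700/1.635 = 0.7768 → 0.78
T̂ = ρX + (1 − ρ)μ
  = 0.78 × 51.6 + 0.22 × 57.92
  = 40.248 + 12.7424
  = 52.990
  ≈ 52.99

52.99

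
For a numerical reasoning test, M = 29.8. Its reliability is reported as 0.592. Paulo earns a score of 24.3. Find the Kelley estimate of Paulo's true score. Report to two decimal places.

26.54

T̂ = 0.592(24.3) + 0.408(29.8) = 14.3856 + 12.1584 = 26.544 → 26.54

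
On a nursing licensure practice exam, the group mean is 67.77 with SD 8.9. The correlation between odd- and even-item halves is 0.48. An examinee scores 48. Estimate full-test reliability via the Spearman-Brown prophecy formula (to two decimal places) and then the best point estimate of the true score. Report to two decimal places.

Spearman-Brown: ρ = 2r/(1 + r) = 2(0.48)/(1 + 0.48) = 0.960/1.48 = 0.6486 → 0.65
T̂ = ρX + (1 − ρ)μ
  = 0.65 × 48 + 0.35 × 67.77
  = 31.20 + 23.7195
  = 54.919
  ≈ 54.92

54.92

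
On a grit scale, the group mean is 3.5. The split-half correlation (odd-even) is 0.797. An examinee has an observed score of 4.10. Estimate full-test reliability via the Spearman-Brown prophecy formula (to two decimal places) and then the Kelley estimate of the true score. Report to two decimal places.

4.03

Spearman-Brown: ρ = 2r/(1 + r) = 2(0.797)/(1 + 0.797) = 1.5940/1.797 = 0.8870 → 0.89
T̂ = 0.89(4.10) + 0.11(3.5) = 3.6490 + 0.385 = 4.034 → 4.03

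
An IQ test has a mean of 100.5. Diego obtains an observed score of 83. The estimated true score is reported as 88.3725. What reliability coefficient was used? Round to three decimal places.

0.693

T̂ = ρX + (1 − ρ)μ  ⇒  T̂ − μ = ρ(X − μ)
ρ = (T̂ − μ)/(X − μ) = (88.3725 − 100.5) / (83 − 100.5) = -12.1275 / -17.5 = 0.69300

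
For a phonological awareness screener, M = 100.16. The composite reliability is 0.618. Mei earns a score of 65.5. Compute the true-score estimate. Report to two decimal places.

78.74

Weight the observed score by reliability and the mean by (1 − reliability): T̂ = 0.618·65.5 + 0.382·100.16 = 40.4790 + 38.26112 = 78.740.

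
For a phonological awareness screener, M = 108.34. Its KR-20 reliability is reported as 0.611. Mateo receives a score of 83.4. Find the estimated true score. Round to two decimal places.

93.10

T̂ = 0.611(83.4) + 0.389(108.34) = 50.9574 + 42.14426 = 93.102 → 93.10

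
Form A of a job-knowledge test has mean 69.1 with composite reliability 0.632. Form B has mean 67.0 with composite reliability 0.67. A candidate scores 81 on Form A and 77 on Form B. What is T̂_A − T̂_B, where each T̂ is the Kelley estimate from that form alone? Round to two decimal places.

T̂_A = 0.632(81) + 0.368(69.1) = 76.6208
T̂_B = 0.67(77) + 0.33(67.0) = 73.7000
T̂_A − T̂_B = 2.9208

2.92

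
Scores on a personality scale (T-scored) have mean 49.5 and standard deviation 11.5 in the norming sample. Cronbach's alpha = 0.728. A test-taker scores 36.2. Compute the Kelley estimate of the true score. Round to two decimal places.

39.82

T̂ = ρX + (1 − ρ)μ
  = 0.728 × 36.2 + 0.272 × 49.5
  = 26.3536 + 13.4640
  = 39.818
  ≈ 39.82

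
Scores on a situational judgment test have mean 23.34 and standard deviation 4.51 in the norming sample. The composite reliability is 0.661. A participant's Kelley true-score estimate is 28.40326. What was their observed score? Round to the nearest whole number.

31

T̂ = ρX + (1 − ρ)μ  ⇒  X = (T̂ − (1 − ρ)μ) / ρ
X = (28.40326 − 0.339 × 23.34) / 0.661 = (28.40326 − 7.91226) / 0.661 = 20.49100 / 0.661 = 31.00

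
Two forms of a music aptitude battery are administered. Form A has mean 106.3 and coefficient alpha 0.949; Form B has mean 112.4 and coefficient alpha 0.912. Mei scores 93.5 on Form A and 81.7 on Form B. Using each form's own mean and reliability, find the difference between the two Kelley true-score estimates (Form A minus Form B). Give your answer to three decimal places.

T̂_A = 0.949(93.5) + 0.051(106.3) = 94.15280
T̂_B = 0.912(81.7) + 0.088(112.4) = 84.40160
T̂_A − T̂_B = 9.75120

9.751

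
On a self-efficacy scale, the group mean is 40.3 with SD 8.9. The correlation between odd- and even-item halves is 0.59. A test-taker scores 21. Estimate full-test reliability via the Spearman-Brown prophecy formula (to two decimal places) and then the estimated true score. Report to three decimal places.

Spearman-Brown: ρ = 2r/(1 + r) = 2(0.59)/(1 + 0.59) = 1.180/1.59 = 0.7421 → 0.74
T̂ = 0.74(21) + 0.26(40.3) = 15.54 + 10.478 = 26.0180 → 26.018

26.018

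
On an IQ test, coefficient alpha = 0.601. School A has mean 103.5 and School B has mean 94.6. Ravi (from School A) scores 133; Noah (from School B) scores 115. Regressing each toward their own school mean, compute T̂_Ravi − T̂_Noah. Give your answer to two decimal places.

T̂_Ravi = 0.601(133) + 0.399(103.5) = 121.2295
T̂_Noah = 0.601(115) + 0.399(94.6) = 106.8604
Difference = 121.2295 − 106.8604 = 14.3691

14.37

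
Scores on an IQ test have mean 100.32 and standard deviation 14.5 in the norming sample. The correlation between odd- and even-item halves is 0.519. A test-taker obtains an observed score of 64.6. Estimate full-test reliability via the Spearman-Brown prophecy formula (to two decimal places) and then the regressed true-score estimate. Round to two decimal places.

76.03

Spearman-Brown: ρ = 2r/(1 + r) = 2(0.519)/(1 + 0.519) = 1.0380/1.519 = 0.6833 → 0.68
T̂ = 0.68(64.6) + 0.32(100.32) = 43.928 + 32.1024 = 76.030 → 76.03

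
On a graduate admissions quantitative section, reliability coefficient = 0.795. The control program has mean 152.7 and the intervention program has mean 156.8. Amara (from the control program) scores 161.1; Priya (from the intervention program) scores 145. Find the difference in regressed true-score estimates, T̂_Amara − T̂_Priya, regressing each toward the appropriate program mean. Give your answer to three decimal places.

11.959

T̂_Amara = 0.795(161.1) + 0.205(152.7) = 159.37800
T̂_Priya = 0.795(145) + 0.205(156.8) = 147.41900
Difference = 159.37800 − 147.41900 = 11.95900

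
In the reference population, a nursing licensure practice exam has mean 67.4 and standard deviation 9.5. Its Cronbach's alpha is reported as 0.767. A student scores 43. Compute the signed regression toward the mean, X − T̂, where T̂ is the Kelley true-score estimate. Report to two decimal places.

-5.69

Regress the observed score toward the mean by the unreliability: T̂ = 0.767·43 + 0.233·67.4 = 32.981 + 15.7042 = 48.6852.
X − T̂ = 43 − 48.685 = -5.685 → -5.69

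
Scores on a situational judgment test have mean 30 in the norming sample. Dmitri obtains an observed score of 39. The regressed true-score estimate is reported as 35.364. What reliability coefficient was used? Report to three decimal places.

T̂ = ρX + (1 − ρ)μ  ⇒  T̂ − μ = ρ(X − μ)
ρ = (T̂ − μ)/(X − μ) = (35.364 − 30) / (39 − 30) = 5.364 / 9.0 = 0.59600

0.596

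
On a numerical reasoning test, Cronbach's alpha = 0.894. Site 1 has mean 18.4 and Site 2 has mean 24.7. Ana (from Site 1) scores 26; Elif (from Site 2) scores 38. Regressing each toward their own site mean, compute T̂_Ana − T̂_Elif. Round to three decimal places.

T̂_Ana = 0.894(26) + 0.106(18.4) = 25.19440
T̂_Elif = 0.894(38) + 0.106(24.7) = 36.59020
Difference = 25.19440 − 36.59020 = -11.39580

-11.396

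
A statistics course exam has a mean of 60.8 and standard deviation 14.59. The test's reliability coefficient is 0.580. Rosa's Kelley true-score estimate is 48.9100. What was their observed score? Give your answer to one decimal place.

40.3

T̂ = ρX + (1 − ρ)μ  ⇒  X = (T̂ − (1 − ρ)μ) / ρ
X = (48.9100 − 0.420 × 60.8) / 0.580 = (48.9100 − 25.5360) / 0.580 = 23.3740 / 0.580 = 40.300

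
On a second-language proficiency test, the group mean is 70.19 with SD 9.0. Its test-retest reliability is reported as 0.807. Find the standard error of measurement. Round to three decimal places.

3.954

SEM = SD · √(1 − ρ) = 9.0 × √0.193 = 9.0 × 0.4393 = 3.9539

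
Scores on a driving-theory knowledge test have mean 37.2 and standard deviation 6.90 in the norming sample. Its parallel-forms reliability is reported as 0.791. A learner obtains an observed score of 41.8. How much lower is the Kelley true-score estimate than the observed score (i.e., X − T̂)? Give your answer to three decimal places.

0.961

T̂ = 0.791(41.8) + 0.209(37.2) = 33.0638 + 7.7748 = 40.83860 → 40.8386
X − T̂ = 41.8 − 40.8386 = 0.9614 → 0.961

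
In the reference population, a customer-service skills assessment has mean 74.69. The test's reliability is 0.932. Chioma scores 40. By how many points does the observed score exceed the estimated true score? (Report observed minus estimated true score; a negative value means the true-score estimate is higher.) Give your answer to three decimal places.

-2.359

T̂ = 0.932(40) + 0.068(74.69) = 37.280 + 5.07892 = 42.35892 → 42.3589
X − T̂ = 40 − 42.3589 = -2.3589 → -2.359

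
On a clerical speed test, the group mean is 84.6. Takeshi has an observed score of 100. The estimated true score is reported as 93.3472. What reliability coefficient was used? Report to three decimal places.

T̂ = ρX + (1 − ρ)μ  ⇒  T̂ − μ = ρ(X − μ)
ρ = (T̂ − μ)/(X − μ) = (93.3472 − 84.6) / (100 − 84.6) = 8.7472 / 15.4 = 0.56800

0.568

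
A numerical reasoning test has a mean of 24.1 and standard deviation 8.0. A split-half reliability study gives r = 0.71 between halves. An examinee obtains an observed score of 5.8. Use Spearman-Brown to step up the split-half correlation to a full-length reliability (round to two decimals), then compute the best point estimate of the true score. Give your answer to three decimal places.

8.911

Spearman-Brown: ρ = 2r/(1 + r) = 2(0.71)/(1 + 0.71) = 1.420/1.71 = 0.8304 → 0.83
Kelley's formula gives T̂ = 0.83·5.8 + 0.17·24.1 = 4.814 + 4.097 = 8.9110.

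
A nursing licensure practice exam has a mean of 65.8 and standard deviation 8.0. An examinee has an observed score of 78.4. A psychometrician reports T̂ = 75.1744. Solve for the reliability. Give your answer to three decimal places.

0.744

T̂ = ρX + (1 − ρ)μ  ⇒  T̂ − μ = ρ(X − μ)
ρ = (T̂ − μ)/(X − μ) = (75.1744 − 65.8) / (78.4 − 65.8) = 9.3744 / 12.6 = 0.74400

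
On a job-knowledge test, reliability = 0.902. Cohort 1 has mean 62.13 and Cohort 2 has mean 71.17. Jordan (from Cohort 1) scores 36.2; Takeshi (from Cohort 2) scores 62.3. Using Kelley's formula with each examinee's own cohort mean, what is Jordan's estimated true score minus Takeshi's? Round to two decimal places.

T̂_Jordan = 0.902(36.2) + 0.098(62.13) = 38.7411
T̂_Takeshi = 0.902(62.3) + 0.098(71.17) = 63.1693
Difference = 38.7411 − 63.1693 = -24.4281

-24.43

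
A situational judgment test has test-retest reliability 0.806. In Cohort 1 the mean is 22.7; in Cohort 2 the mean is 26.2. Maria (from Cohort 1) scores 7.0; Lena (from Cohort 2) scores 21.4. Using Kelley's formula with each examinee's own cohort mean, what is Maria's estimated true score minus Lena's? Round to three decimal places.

T̂_Maria = 0.806(7.0) + 0.194(22.7) = 10.04580
T̂_Lena = 0.806(21.4) + 0.194(26.2) = 22.33120
Difference = 10.04580 − 22.33120 = -12.28540

-12.285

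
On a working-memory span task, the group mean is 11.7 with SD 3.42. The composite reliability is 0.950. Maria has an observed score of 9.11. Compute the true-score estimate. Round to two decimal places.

Weight the observed score by reliability and the mean by (1 − reliability): T̂ = 0.950·9.11 + 0.050·11.7 = 8.65450 + 0.5850 = 9.239.

9.24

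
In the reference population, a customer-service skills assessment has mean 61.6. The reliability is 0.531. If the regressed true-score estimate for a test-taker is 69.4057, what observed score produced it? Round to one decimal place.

T̂ = ρX + (1 − ρ)μ  ⇒  X = (T̂ − (1 − ρ)μ) / ρ
X = (69.4057 − 0.469 × 61.6) / 0.531 = (69.4057 − 28.8904) / 0.531 = 40.5153 / 0.531 = 76.300

76.3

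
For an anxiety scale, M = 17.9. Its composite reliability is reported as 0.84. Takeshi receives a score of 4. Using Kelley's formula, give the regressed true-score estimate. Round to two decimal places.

Weight the observed score by reliability and the mean by (1 − reliability): T̂ = 0.84·4 + 0.16·17.9 = 3.36 + 2.864 = 6.224.

6.22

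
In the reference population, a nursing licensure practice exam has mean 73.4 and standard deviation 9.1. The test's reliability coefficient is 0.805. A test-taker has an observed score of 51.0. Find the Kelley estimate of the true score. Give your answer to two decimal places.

55.37

T̂ = ρX + (1 − ρ)μ
  = 0.805 × 51.0 + 0.195 × 73.4
  = 41.0550 + 14.3130
  = 55.368
  ≈ 55.37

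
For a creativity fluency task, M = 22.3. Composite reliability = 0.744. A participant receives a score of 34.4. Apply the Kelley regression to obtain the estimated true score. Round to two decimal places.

31.30

T̂ = ρX + (1 − ρ)μ
  = 0.744 × 34.4 + 0.256 × 22.3
  = 25.5936 + 5.7088
  = 31.302
  ≈ 31.30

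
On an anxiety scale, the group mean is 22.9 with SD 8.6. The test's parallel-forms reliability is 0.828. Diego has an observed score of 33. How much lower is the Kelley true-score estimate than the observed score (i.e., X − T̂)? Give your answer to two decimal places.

T̂ = 0.828(33) + 0.172(22.9) = 27.324 + 3.9388 = 31.2628 → 31.263
X − T̂ = 33 − 31.263 = 1.737 → 1.74

1.74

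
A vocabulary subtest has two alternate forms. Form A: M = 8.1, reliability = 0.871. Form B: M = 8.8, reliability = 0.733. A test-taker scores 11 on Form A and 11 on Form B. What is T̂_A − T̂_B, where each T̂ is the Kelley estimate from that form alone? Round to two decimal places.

T̂_A = 0.871(11) + 0.129(8.1) = 10.6259
T̂_B = 0.733(11) + 0.267(8.8) = 10.4126
T̂_A − T̂_B = 0.2133

0.21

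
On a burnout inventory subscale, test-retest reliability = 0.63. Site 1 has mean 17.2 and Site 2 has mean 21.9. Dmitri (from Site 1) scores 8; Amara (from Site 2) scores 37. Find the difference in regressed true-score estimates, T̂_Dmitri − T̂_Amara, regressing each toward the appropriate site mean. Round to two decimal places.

-20.01

T̂_Dmitri = 0.63(8) + 0.37(17.2) = 11.4040
T̂_Amara = 0.63(37) + 0.37(21.9) = 31.4130
Difference = 11.4040 − 31.4130 = -20.0090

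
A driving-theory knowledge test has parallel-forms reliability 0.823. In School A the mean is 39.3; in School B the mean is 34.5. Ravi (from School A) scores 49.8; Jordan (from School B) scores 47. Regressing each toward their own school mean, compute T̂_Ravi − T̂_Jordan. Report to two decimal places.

T̂_Ravi = 0.823(49.8) + 0.177(39.3) = 47.9415
T̂_Jordan = 0.823(47) + 0.177(34.5) = 44.7875
Difference = 47.9415 − 44.7875 = 3.1540

3.15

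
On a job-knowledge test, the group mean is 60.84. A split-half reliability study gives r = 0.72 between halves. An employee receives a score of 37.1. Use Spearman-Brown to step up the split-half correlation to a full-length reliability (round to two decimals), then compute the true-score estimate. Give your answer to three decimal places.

Spearman-Brown: ρ = 2r/(1 + r) = 2(0.72)/(1 + 0.72) = 1.440/1.72 = 0.8372 → 0.84
Weight the observed score by reliability and the mean by (1 − reliability): T̂ = 0.84·37.1 + 0.16·60.84 = 31.164 + 9.7344 = 40.8984.

40.898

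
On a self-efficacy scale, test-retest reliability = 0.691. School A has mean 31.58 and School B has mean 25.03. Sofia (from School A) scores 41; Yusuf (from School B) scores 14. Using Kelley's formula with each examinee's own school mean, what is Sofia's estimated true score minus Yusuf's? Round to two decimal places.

T̂_Sofia = 0.691(41) + 0.309(31.58) = 38.0892
T̂_Yusuf = 0.691(14) + 0.309(25.03) = 17.4083
Difference = 38.0892 − 17.4083 = 20.6809

20.68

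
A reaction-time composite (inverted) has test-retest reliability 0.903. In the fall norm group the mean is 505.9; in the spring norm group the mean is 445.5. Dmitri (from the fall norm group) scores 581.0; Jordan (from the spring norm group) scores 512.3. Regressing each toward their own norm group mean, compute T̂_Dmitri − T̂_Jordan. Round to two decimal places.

67.89

T̂_Dmitri = 0.903(581.0) + 0.097(505.9) = 573.7153
T̂_Jordan = 0.903(512.3) + 0.097(445.5) = 505.8204
Difference = 573.7153 − 505.8204 = 67.8949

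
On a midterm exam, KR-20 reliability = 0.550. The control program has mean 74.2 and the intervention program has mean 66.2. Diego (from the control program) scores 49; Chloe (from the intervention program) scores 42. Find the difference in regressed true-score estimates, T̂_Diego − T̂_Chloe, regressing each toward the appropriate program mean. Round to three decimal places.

7.450

T̂_Diego = 0.550(49) + 0.450(74.2) = 60.34000
T̂_Chloe = 0.550(42) + 0.450(66.2) = 52.89000
Difference = 60.34000 − 52.89000 = 7.45000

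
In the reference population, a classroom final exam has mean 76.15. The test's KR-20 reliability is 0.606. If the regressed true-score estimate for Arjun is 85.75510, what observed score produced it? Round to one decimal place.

T̂ = ρX + (1 − ρ)μ  ⇒  X = (T̂ − (1 − ρ)μ) / ρ
X = (85.75510 − 0.394 × 76.15) / 0.606 = (85.75510 − 30.00310) / 0.606 = 55.75200 / 0.606 = 92.000

92.0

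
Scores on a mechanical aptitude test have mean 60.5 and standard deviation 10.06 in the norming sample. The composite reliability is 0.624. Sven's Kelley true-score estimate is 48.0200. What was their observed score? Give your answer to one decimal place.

T̂ = ρX + (1 − ρ)μ  ⇒  X = (T̂ − (1 − ρ)μ) / ρ
X = (48.0200 − 0.376 × 60.5) / 0.624 = (48.0200 − 22.7480) / 0.624 = 25.2720 / 0.624 = 40.500

40.5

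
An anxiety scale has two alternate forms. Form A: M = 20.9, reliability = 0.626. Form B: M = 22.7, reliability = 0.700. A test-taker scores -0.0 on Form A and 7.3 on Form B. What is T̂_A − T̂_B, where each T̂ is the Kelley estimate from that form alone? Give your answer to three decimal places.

T̂_A = 0.626(-0.0) + 0.374(20.9) = 7.81660
T̂_B = 0.700(7.3) + 0.300(22.7) = 11.92000
T̂_A − T̂_B = -4.10340

-4.103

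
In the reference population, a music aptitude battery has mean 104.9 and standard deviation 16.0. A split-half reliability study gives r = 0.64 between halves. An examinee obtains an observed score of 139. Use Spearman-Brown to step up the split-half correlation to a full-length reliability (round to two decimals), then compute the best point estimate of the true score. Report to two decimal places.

131.50

Spearman-Brown: ρ = 2r/(1 + r) = 2(0.64)/(1 + 0.64) = 1.280/1.64 = 0.7805 → 0.78
Kelley's formula gives T̂ = 0.78·139 + 0.22·104.9 = 108.42 + 23.078 = 131.498.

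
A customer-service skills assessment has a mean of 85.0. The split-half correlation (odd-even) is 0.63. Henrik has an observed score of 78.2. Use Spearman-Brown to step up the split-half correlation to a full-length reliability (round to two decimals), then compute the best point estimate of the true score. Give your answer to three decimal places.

79.764

Spearman-Brown: ρ = 2r/(1 + r) = 2(0.63)/(1 + 0.63) = 1.260/1.63 = 0.7730 → 0.77
Kelley's formula gives T̂ = 0.77·78.2 + 0.23·85.0 = 60.214 + 19.550 = 79.7640.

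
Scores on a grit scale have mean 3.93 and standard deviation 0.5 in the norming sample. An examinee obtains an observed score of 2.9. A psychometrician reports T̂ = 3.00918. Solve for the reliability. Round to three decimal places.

T̂ = ρX + (1 − ρ)μ  ⇒  T̂ − μ = ρ(X − μ)
ρ = (T̂ − μ)/(X − μ) = (3.00918 − 3.93) / (2.9 − 3.93) = -0.92082 / -1.03 = 0.89400

0.894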